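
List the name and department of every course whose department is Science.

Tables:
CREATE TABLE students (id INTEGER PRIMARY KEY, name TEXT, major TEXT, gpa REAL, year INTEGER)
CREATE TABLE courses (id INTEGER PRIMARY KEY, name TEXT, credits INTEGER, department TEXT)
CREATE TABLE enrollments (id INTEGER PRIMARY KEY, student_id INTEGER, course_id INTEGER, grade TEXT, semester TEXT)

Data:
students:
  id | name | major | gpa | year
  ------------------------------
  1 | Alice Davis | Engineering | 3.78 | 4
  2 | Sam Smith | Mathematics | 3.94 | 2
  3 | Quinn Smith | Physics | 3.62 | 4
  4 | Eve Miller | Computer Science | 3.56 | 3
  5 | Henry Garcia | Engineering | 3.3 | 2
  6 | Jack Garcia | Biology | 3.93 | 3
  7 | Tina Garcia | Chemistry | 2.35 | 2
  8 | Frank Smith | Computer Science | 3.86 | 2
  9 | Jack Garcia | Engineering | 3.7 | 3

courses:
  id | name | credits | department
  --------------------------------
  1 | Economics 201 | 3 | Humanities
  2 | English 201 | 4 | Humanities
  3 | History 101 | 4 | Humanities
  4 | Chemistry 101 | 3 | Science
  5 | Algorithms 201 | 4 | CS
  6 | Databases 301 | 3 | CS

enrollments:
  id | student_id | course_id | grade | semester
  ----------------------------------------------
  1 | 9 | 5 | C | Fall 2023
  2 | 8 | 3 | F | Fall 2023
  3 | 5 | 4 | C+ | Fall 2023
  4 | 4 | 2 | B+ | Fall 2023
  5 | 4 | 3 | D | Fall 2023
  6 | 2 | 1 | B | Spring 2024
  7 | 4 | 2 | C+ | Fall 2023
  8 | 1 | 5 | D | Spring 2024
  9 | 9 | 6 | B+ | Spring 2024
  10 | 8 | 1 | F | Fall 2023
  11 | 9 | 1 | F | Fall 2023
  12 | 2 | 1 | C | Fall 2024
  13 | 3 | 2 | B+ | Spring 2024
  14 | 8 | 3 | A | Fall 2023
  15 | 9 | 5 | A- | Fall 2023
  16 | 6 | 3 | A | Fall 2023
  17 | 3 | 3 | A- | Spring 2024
SELECT name, department FROM courses WHERE department = 'Science'

Execution result:
name | department
Chemistry 101 | Science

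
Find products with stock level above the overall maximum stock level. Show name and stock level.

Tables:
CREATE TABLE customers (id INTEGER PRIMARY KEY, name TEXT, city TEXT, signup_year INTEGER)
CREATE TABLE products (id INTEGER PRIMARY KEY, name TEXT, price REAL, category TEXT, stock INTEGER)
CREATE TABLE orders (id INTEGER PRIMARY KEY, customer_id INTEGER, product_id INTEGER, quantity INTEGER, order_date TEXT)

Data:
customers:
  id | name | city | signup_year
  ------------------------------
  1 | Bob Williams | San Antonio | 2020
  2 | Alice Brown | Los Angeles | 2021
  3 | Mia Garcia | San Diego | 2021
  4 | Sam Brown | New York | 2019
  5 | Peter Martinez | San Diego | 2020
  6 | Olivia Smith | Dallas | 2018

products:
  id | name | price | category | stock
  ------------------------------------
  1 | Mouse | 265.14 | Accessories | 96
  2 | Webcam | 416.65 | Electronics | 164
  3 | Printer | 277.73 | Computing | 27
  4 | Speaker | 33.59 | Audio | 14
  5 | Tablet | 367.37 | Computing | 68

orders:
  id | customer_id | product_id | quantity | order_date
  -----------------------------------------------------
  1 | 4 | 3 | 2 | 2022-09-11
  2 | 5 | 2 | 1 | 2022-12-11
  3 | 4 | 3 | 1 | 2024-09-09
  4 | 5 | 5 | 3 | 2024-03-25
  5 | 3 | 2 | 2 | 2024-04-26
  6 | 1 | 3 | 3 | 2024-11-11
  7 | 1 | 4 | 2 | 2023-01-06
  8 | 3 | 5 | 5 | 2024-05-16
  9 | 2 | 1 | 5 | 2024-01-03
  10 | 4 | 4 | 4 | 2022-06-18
SELECT name, stock FROM products WHERE stock > (SELECT MAX(stock) FROM products)

Execution result:
(no rows)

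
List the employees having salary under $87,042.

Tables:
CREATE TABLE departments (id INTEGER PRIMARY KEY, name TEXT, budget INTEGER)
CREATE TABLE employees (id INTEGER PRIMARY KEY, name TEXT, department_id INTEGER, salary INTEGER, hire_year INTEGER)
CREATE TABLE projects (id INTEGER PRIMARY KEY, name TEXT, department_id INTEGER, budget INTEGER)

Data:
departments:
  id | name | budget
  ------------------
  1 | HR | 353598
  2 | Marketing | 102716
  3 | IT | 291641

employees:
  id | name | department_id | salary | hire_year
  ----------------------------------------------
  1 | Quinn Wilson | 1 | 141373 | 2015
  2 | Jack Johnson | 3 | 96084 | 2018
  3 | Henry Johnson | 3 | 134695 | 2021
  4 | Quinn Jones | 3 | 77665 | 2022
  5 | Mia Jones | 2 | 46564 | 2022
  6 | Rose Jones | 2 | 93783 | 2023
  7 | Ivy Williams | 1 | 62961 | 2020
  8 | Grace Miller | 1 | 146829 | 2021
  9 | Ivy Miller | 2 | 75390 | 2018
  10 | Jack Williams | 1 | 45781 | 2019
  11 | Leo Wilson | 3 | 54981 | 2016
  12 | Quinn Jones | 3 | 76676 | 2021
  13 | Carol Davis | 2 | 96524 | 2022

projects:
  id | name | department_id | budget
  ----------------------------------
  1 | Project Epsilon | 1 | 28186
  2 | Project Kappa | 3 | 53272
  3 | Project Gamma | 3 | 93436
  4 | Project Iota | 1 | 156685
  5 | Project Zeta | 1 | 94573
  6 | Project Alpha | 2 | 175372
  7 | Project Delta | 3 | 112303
SELECT name, salary FROM employees WHERE salary < 87042

Execution result:
name | salary
Quinn Jones | 77665
Mia Jones | 46564
Ivy Williams | 62961
Ivy Miller | 75390
Jack Williams | 45781
Leo Wilson | 54981
Quinn Jones | 76676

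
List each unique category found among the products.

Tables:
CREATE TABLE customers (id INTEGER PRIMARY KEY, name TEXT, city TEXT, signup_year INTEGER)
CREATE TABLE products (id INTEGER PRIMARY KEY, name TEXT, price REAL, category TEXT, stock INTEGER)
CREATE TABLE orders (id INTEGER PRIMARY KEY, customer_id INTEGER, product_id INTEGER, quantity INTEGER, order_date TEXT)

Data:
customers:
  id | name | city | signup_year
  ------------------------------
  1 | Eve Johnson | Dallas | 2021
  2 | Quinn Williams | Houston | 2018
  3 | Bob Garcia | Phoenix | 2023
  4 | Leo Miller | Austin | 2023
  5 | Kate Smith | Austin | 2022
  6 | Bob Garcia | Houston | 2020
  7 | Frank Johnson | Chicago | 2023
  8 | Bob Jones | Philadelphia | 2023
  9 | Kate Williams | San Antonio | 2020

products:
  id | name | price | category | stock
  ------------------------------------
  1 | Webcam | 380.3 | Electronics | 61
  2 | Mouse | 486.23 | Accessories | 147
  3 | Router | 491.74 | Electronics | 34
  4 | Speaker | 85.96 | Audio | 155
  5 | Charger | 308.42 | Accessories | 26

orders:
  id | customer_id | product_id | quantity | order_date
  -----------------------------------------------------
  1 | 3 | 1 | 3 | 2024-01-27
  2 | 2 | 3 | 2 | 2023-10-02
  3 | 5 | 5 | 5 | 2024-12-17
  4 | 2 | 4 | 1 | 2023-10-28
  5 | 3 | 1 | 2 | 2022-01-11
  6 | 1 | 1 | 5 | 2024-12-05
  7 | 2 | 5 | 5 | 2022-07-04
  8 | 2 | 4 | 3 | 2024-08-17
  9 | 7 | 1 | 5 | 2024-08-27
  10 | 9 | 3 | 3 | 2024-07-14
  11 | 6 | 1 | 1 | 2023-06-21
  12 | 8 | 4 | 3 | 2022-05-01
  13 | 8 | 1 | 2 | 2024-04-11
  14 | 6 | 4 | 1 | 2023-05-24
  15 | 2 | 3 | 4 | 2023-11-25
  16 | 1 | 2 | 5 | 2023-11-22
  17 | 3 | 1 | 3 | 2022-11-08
SELECT DISTINCT category FROM products

Execution result:
category
Electronics
Accessories
Audio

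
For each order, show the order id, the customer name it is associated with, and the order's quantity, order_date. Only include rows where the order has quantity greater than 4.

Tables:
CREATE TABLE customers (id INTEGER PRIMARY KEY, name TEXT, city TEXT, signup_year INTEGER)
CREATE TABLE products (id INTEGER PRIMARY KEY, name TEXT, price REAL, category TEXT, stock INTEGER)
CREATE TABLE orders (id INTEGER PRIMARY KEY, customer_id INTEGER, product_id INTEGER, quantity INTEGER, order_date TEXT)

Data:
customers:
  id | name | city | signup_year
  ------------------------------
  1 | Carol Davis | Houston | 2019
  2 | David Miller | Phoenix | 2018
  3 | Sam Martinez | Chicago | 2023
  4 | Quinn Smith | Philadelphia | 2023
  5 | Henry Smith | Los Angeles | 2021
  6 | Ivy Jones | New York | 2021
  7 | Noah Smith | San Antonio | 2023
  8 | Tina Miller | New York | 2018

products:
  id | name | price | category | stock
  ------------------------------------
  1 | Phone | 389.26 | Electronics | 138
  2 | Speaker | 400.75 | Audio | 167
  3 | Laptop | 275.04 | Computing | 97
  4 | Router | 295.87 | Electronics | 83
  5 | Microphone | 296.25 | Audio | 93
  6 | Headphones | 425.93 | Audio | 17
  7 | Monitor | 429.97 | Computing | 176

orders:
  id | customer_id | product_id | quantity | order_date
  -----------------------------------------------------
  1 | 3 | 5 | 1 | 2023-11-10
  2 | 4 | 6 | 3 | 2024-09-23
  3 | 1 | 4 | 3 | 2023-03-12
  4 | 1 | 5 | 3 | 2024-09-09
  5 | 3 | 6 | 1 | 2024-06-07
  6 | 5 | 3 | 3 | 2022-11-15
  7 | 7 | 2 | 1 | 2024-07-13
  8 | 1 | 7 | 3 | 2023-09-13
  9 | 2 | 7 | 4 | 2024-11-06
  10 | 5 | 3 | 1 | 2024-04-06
SELECT c.id, p.name AS customer, c.quantity, c.order_date FROM orders c JOIN customers p ON c.customer_id = p.id WHERE c.quantity > 4

Execution result:
(no rows)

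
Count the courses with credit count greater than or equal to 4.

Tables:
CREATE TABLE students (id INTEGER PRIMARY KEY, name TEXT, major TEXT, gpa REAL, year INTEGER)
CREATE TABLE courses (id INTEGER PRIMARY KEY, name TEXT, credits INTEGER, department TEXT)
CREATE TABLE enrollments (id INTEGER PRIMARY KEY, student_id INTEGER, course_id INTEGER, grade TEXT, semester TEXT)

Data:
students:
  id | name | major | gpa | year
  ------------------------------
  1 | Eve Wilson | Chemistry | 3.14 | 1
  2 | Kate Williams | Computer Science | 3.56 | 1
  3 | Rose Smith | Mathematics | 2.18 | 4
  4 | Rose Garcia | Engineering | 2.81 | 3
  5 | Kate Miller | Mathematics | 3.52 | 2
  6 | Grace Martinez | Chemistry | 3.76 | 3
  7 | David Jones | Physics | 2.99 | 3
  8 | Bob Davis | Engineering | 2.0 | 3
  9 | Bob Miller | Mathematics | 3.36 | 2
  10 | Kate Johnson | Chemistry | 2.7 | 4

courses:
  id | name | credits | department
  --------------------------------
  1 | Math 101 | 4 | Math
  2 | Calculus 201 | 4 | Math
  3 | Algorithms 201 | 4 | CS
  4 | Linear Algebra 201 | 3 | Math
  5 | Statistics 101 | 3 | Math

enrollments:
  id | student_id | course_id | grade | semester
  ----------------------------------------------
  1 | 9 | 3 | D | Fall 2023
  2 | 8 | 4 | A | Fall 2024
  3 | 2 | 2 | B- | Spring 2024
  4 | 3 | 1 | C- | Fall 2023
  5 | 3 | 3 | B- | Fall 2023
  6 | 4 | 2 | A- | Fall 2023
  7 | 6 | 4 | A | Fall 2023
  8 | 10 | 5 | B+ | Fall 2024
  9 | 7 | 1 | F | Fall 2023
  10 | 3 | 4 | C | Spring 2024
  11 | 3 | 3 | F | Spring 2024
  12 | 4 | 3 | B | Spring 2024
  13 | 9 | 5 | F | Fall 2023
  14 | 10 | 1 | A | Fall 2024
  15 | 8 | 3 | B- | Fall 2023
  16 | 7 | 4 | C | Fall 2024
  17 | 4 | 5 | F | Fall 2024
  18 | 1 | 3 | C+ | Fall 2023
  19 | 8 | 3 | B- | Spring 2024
SELECT COUNT(*) FROM courses WHERE credits >= 4

Execution result:
3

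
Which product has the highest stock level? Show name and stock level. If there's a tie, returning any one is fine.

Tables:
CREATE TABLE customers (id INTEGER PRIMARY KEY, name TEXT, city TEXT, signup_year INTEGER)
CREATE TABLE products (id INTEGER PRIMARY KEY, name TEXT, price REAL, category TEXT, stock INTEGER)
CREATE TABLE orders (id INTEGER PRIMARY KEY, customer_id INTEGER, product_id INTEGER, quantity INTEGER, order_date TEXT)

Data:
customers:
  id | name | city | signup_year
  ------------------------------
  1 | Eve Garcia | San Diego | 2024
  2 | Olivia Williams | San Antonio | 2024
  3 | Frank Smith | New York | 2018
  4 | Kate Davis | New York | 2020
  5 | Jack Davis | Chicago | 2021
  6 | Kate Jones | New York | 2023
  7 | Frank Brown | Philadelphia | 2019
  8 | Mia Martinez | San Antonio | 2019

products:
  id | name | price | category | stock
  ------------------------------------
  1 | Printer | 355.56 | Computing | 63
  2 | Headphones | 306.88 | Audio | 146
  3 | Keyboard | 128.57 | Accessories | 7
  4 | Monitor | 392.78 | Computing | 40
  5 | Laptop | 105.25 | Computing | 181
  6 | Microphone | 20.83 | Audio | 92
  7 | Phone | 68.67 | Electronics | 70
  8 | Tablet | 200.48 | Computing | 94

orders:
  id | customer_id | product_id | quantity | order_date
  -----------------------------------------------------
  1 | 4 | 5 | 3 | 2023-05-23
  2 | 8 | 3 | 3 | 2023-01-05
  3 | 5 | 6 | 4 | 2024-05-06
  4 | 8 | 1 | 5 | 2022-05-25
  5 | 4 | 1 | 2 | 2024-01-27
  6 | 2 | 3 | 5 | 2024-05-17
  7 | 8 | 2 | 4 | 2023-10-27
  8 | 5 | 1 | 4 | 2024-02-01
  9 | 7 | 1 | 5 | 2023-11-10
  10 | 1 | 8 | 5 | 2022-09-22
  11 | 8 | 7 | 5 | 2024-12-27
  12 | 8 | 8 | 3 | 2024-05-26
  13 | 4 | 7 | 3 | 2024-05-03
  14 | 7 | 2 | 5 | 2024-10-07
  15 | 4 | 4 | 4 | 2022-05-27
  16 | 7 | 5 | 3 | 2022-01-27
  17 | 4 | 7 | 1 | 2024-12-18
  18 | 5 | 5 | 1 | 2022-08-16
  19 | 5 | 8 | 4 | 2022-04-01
SELECT name, stock FROM products ORDER BY stock DESC LIMIT 1

Execution result:
name | stock
Laptop | 181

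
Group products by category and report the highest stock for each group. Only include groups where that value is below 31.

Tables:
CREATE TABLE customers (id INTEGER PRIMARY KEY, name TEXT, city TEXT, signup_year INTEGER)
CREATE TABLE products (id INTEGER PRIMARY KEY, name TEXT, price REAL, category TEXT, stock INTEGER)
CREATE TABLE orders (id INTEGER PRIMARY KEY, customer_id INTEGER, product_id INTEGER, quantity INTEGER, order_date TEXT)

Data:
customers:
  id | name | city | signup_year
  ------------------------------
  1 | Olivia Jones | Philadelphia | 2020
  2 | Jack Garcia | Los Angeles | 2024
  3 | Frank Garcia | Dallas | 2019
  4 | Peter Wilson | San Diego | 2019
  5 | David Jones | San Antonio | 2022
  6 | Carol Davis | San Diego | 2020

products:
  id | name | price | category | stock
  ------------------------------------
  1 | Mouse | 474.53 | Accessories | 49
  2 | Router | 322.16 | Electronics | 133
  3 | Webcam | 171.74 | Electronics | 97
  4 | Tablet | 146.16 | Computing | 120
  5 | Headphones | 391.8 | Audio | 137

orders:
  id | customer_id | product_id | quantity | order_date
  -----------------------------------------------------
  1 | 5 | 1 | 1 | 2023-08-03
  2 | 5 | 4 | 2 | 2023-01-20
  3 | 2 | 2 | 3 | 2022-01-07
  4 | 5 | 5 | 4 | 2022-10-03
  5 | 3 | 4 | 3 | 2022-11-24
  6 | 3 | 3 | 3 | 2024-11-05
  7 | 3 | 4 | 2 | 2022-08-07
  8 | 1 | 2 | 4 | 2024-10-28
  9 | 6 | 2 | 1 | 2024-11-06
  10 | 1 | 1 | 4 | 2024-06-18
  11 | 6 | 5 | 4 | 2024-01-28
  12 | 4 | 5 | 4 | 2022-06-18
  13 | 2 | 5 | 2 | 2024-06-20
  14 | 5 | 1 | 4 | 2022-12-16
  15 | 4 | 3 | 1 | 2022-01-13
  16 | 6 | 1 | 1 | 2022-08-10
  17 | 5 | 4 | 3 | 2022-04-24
SELECT category, MAX(stock) AS max_stock FROM products GROUP BY category HAVING MAX(stock) < 31

Execution result:
(no rows)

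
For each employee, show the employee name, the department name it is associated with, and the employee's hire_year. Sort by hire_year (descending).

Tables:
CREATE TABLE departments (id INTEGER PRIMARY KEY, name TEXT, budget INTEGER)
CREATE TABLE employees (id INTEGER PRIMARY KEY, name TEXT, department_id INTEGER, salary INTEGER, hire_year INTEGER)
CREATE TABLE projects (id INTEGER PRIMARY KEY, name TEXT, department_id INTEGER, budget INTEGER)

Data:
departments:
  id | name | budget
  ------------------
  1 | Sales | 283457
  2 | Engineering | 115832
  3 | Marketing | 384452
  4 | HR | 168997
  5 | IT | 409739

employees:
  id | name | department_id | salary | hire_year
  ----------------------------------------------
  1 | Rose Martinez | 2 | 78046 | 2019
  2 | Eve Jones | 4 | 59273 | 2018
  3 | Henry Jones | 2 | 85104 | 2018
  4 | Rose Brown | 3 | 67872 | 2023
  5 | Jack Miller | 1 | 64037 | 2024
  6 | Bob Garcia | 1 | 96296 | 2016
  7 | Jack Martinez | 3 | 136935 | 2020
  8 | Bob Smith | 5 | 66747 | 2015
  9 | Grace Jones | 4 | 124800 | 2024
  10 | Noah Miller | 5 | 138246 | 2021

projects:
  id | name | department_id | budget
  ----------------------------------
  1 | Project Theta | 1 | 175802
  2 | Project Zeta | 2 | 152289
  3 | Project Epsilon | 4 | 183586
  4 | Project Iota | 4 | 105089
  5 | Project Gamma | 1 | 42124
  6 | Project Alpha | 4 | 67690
SELECT c.name, p.name AS department, c.hire_year FROM employees c JOIN departments p ON c.department_id = p.id ORDER BY c.hire_year DESC

Execution result:
name | department | hire_year
Jack Miller | Sales | 2024
Grace Jones | HR | 2024
Rose Brown | Marketing | 2023
Noah Miller | IT | 2021
Jack Martinez | Marketing | 2020
Rose Martinez | Engineering | 2019
Eve Jones | HR | 2018
Henry Jones | Engineering | 2018
Bob Garcia | Sales | 2016
Bob Smith | IT | 2015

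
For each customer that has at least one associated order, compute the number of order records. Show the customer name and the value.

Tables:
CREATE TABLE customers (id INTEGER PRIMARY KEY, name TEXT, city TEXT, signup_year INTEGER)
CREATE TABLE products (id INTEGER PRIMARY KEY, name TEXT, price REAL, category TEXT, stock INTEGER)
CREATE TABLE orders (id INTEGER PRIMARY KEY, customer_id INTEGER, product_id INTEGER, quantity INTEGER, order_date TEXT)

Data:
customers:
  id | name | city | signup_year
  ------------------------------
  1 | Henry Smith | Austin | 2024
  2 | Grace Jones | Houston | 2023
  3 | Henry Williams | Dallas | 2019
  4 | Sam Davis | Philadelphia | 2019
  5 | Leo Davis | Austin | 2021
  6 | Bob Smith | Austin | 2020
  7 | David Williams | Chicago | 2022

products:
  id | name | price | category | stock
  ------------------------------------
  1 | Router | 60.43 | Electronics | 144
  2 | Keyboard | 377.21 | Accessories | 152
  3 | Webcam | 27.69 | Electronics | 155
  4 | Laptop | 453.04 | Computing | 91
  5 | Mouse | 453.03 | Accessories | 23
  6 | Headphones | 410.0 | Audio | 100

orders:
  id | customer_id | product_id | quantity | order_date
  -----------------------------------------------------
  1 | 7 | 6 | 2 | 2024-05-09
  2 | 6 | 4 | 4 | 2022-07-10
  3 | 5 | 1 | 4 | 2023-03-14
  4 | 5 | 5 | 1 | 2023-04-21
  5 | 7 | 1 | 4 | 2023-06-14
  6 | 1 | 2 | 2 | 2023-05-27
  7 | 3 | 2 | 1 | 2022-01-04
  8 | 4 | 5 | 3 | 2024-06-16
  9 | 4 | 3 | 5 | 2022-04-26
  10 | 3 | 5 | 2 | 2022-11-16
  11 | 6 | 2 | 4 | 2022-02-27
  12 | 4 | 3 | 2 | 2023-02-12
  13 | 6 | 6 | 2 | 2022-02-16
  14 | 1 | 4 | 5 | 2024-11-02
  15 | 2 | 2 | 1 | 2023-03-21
SELECT p.name, COUNT(*) AS n FROM orders c JOIN customers p ON c.customer_id = p.id GROUP BY p.id, p.name

Execution result:
name | n
Henry Smith | 2
Grace Jones | 1
Henry Williams | 2
Sam Davis | 3
Leo Davis | 2
Bob Smith | 3
David Williams | 2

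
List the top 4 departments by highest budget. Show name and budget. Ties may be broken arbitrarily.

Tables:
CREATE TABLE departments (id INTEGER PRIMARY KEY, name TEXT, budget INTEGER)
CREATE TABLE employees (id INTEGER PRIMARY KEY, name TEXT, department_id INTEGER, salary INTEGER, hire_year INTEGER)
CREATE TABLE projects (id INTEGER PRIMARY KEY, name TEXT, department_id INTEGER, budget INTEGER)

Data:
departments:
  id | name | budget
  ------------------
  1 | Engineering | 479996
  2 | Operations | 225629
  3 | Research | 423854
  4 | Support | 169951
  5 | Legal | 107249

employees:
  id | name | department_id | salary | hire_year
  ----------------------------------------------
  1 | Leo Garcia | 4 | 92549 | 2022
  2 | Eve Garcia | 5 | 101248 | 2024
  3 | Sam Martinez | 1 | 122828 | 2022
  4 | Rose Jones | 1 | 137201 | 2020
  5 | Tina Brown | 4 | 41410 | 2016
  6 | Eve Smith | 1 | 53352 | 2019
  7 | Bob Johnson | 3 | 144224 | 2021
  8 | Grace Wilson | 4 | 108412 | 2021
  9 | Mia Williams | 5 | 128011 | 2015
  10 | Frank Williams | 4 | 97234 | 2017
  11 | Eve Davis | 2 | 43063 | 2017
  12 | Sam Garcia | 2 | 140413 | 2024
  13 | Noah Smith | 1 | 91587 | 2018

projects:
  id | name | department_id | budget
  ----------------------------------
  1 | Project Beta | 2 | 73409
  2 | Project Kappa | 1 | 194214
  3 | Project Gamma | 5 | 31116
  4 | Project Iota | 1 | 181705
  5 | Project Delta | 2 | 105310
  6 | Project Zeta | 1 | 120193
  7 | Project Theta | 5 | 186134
SELECT name, budget FROM departments ORDER BY budget DESC LIMIT 4

Execution result:
name | budget
Engineering | 479996
Research | 423854
Operations | 225629
Support | 169951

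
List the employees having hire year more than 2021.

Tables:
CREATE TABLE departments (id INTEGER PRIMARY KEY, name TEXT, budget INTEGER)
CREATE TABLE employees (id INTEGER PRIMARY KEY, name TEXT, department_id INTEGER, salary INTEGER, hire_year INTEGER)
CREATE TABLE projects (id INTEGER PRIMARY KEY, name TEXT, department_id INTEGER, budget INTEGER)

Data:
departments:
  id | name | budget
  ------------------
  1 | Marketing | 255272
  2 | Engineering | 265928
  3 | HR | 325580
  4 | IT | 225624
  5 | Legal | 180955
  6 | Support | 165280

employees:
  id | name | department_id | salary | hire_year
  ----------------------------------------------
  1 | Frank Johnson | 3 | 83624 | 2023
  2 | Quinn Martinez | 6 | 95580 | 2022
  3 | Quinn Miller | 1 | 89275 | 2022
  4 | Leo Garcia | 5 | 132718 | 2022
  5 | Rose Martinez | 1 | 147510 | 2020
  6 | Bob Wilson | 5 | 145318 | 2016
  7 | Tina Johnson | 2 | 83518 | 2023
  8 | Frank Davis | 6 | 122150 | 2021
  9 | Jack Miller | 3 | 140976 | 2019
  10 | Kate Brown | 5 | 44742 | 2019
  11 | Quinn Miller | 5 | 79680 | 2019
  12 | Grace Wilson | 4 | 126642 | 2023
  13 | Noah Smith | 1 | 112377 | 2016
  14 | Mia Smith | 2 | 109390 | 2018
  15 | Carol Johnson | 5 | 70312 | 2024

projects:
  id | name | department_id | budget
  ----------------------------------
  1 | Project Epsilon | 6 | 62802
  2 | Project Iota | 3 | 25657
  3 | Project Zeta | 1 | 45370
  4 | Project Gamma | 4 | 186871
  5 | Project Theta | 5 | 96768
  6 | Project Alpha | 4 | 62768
SELECT name, hire_year FROM employees WHERE hire_year > 2021

Execution result:
name | hire_year
Frank Johnson | 2023
Quinn Martinez | 2022
Quinn Miller | 2022
Leo Garcia | 2022
Tina Johnson | 2023
Grace Wilson | 2023
Carol Johnson | 2024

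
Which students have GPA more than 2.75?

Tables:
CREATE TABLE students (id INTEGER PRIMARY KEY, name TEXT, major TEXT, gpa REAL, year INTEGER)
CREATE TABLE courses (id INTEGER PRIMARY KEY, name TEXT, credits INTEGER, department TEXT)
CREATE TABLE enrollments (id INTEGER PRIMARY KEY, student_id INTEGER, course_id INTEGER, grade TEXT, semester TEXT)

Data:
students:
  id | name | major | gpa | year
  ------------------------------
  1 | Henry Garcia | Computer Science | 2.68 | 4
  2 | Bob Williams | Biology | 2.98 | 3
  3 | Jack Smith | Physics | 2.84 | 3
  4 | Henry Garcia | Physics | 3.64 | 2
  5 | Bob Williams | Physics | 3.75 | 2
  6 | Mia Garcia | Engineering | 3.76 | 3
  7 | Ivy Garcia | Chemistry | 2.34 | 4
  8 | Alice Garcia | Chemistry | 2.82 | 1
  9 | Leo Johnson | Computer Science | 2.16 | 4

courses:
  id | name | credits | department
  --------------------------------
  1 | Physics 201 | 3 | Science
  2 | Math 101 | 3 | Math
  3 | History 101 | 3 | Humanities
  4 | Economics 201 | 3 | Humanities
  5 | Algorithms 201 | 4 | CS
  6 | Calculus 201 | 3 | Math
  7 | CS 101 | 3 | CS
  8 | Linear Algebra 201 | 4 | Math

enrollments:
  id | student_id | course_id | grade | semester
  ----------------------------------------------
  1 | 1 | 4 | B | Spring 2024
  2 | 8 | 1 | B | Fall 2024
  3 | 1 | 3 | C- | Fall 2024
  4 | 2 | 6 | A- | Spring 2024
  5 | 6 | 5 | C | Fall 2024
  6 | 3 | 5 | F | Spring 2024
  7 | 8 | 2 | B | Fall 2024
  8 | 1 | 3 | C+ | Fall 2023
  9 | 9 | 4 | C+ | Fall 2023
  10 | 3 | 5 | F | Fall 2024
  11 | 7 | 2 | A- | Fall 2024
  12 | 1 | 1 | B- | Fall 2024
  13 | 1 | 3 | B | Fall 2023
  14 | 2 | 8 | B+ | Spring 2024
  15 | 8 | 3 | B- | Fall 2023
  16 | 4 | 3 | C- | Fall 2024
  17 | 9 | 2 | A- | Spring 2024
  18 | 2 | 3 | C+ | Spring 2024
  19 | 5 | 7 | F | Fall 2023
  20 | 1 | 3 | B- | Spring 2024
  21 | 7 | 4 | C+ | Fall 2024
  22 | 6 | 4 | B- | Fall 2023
SELECT name, gpa FROM students WHERE gpa > 2.75

Execution result:
name | gpa
Bob Williams | 2.98
Jack Smith | 2.84
Henry Garcia | 3.64
Bob Williams | 3.75
Mia Garcia | 3.76
Alice Garcia | 2.82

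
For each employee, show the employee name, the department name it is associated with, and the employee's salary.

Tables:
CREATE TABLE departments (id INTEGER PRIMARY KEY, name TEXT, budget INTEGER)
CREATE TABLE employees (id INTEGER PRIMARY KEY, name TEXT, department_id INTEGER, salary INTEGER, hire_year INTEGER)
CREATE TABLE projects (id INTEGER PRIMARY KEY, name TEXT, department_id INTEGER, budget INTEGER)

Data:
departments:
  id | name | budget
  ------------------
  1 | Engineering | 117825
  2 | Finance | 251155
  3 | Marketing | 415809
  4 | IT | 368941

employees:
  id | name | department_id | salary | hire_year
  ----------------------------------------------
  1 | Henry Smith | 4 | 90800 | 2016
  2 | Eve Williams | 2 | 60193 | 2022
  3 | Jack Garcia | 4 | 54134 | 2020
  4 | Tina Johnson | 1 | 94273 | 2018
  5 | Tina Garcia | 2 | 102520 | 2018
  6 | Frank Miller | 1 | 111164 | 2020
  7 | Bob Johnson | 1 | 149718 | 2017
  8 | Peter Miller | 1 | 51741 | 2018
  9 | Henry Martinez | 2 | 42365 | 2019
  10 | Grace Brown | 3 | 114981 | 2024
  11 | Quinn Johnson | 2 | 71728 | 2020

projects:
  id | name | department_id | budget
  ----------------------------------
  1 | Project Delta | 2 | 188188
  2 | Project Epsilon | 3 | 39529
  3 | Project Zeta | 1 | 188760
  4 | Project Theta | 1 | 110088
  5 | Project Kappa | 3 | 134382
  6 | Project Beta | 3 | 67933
SELECT c.name, p.name AS department, c.salary FROM employees c JOIN departments p ON c.department_id = p.id

Execution result:
name | department | salary
Henry Smith | IT | 90800
Eve Williams | Finance | 60193
Jack Garcia | IT | 54134
Tina Johnson | Engineering | 94273
Tina Garcia | Finance | 102520
Frank Miller | Engineering | 111164
Bob Johnson | Engineering | 149718
Peter Miller | Engineering | 51741
Henry Martinez | Finance | 42365
Grace Brown | Marketing | 114981
Quinn Johnson | Finance | 71728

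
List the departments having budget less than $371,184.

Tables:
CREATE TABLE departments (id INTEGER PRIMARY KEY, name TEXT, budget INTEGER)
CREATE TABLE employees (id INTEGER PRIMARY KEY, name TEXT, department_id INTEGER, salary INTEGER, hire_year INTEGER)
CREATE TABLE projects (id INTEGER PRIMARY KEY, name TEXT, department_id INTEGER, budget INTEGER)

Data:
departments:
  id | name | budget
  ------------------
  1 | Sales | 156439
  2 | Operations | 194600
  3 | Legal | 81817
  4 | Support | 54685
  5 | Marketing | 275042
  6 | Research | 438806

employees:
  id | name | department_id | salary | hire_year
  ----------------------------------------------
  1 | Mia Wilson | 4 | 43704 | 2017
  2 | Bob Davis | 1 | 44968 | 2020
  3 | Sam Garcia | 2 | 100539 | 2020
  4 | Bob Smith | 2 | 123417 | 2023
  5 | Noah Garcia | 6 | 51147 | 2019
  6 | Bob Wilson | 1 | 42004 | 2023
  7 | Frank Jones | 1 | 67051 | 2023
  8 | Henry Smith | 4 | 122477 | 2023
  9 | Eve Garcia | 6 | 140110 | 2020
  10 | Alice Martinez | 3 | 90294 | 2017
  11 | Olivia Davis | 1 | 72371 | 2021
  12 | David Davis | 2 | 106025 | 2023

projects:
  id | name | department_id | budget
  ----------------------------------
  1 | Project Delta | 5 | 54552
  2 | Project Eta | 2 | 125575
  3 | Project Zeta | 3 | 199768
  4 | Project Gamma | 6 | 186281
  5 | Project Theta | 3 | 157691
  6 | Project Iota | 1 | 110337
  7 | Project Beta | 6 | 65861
SELECT name, budget FROM departments WHERE budget < 371184

Execution result:
name | budget
Sales | 156439
Operations | 194600
Legal | 81817
Support | 54685
Marketing | 275042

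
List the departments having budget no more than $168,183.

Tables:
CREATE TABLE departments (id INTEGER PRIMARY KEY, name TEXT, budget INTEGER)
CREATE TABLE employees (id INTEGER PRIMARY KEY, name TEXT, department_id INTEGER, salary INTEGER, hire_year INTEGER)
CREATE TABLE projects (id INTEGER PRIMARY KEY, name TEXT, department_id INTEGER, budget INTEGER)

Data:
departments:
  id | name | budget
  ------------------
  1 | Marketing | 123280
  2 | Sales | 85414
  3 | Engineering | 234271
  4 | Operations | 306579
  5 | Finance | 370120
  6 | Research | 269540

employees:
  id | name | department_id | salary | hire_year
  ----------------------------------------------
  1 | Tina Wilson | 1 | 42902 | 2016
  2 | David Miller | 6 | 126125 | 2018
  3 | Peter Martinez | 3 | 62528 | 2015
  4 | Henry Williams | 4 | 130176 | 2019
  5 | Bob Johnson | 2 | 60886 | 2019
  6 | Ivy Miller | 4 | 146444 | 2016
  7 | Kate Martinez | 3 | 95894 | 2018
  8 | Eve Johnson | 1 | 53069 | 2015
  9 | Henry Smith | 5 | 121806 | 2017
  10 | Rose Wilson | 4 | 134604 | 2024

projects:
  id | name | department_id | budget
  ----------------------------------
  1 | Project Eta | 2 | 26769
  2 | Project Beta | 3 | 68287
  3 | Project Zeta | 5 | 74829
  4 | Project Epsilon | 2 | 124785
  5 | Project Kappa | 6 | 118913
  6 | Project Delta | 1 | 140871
SELECT name, budget FROM departments WHERE budget <= 168183

Execution result:
name | budget
Marketing | 123280
Sales | 85414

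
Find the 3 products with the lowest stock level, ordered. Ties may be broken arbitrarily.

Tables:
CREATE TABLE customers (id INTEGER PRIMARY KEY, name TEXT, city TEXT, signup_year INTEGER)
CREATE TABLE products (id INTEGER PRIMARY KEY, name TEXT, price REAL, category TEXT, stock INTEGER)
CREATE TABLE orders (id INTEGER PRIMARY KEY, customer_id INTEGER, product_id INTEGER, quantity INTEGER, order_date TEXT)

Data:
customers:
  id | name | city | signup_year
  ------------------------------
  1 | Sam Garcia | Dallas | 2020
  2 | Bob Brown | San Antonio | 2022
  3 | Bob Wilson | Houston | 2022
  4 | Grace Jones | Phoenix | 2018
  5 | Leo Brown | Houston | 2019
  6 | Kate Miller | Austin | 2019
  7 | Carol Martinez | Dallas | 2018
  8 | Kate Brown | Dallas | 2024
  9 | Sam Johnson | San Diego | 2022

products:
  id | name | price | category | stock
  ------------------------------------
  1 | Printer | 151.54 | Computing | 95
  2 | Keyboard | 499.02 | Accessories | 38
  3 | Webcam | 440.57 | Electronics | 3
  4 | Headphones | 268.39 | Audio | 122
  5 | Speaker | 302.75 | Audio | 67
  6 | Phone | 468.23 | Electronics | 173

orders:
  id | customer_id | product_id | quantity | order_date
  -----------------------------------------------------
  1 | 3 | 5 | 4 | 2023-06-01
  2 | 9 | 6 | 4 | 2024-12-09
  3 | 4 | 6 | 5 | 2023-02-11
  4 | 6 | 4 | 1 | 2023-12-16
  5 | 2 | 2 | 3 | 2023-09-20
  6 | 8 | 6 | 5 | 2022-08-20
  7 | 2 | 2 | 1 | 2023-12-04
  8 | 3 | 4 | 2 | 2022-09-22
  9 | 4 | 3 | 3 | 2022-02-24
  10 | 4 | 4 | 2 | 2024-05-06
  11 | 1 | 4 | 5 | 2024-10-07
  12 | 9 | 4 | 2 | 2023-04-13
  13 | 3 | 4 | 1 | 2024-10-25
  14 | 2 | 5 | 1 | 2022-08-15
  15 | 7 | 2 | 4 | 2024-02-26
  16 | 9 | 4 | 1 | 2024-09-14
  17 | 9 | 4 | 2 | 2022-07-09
SELECT name, stock FROM products ORDER BY stock ASC LIMIT 3

Execution result:
name | stock
Webcam | 3
Keyboard | 38
Speaker | 67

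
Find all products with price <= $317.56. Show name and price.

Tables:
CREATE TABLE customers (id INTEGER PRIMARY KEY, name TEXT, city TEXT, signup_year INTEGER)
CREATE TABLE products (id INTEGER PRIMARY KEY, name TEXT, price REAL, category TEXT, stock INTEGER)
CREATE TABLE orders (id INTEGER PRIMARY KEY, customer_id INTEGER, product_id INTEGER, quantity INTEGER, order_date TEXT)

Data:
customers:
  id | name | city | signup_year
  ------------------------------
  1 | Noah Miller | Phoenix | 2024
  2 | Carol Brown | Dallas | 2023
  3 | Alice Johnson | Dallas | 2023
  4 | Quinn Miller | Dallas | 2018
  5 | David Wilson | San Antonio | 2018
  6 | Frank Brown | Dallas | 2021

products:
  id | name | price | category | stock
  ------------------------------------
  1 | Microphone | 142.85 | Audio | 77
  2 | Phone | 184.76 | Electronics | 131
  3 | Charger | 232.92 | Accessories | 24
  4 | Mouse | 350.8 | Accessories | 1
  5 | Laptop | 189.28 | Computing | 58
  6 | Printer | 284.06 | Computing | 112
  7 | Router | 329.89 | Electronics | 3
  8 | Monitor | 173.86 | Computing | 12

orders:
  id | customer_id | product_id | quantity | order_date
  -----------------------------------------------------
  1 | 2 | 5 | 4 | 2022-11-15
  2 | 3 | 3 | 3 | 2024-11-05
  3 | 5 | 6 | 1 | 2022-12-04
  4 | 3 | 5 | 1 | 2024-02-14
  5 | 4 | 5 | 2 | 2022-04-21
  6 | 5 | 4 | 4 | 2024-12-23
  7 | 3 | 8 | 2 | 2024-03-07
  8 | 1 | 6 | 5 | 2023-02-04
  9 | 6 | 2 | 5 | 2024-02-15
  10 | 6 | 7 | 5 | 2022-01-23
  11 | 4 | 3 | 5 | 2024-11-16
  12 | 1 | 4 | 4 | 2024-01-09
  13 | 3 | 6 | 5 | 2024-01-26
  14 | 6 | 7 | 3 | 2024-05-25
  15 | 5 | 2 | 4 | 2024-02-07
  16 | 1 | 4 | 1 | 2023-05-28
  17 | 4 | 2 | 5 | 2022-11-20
SELECT name, price FROM products WHERE price <= 317.56

Execution result:
name | price
Microphone | 142.85
Phone | 184.76
Charger | 232.92
Laptop | 189.28
Printer | 284.06
Monitor | 173.86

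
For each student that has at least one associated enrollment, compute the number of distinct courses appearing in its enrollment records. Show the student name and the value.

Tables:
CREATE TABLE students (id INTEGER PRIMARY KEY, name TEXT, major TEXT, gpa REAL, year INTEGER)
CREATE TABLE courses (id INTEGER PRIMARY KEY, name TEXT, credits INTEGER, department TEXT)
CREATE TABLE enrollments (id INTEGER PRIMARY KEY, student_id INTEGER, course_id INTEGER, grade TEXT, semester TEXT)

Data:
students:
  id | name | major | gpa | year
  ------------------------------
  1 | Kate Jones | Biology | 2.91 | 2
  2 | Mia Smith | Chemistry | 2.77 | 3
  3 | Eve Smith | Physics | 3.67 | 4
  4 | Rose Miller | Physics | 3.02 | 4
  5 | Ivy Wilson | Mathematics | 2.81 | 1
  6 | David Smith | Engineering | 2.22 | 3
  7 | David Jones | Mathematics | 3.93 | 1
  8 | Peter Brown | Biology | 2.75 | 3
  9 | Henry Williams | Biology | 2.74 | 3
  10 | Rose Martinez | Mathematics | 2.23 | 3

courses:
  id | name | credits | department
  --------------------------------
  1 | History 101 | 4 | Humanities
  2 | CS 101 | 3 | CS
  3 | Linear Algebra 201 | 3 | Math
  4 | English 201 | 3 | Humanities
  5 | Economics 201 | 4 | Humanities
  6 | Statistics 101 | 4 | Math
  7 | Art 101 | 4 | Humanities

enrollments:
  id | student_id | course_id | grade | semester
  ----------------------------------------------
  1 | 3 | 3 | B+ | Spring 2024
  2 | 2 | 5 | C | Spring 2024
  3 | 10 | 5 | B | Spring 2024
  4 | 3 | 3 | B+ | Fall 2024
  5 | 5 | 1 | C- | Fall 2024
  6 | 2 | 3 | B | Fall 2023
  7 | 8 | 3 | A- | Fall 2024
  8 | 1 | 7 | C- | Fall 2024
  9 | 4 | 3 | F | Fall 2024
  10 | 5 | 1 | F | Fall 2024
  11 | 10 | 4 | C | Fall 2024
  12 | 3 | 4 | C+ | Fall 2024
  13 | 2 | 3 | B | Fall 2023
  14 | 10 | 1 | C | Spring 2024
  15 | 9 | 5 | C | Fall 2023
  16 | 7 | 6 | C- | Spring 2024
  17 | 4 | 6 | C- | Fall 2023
SELECT p.name, COUNT(DISTINCT c.course_id) AS distinct_course_count FROM enrollments c JOIN students p ON c.student_id = p.id GROUP BY p.id, p.name

Execution result:
name | distinct_course_count
Kate Jones | 1
Mia Smith | 2
Eve Smith | 2
Rose Miller | 2
Ivy Wilson | 1
David Jones | 1
Peter Brown | 1
Henry Williams | 1
Rose Martinez | 3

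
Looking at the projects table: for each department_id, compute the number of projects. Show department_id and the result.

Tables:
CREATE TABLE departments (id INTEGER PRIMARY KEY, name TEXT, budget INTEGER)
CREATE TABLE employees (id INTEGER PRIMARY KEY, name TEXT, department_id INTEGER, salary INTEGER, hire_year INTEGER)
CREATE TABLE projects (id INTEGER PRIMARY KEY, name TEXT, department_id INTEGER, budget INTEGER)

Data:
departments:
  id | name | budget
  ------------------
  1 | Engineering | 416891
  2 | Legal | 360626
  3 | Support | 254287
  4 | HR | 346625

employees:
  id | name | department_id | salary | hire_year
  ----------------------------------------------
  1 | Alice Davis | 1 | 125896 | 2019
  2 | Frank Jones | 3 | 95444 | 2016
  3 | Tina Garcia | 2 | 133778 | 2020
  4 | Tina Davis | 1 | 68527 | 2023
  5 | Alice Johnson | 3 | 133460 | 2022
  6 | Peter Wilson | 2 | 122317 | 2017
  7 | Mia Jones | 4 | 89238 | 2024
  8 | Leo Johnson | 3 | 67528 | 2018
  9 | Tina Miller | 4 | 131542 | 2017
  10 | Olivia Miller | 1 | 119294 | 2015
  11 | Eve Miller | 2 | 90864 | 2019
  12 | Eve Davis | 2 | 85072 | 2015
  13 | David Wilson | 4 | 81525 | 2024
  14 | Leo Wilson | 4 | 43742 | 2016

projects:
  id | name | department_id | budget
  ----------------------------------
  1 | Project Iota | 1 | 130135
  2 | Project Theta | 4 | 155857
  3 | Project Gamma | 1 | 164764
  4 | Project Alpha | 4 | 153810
SELECT department_id, COUNT(*) AS n FROM projects GROUP BY department_id

Execution result:
department_id | n
1 | 2
4 | 2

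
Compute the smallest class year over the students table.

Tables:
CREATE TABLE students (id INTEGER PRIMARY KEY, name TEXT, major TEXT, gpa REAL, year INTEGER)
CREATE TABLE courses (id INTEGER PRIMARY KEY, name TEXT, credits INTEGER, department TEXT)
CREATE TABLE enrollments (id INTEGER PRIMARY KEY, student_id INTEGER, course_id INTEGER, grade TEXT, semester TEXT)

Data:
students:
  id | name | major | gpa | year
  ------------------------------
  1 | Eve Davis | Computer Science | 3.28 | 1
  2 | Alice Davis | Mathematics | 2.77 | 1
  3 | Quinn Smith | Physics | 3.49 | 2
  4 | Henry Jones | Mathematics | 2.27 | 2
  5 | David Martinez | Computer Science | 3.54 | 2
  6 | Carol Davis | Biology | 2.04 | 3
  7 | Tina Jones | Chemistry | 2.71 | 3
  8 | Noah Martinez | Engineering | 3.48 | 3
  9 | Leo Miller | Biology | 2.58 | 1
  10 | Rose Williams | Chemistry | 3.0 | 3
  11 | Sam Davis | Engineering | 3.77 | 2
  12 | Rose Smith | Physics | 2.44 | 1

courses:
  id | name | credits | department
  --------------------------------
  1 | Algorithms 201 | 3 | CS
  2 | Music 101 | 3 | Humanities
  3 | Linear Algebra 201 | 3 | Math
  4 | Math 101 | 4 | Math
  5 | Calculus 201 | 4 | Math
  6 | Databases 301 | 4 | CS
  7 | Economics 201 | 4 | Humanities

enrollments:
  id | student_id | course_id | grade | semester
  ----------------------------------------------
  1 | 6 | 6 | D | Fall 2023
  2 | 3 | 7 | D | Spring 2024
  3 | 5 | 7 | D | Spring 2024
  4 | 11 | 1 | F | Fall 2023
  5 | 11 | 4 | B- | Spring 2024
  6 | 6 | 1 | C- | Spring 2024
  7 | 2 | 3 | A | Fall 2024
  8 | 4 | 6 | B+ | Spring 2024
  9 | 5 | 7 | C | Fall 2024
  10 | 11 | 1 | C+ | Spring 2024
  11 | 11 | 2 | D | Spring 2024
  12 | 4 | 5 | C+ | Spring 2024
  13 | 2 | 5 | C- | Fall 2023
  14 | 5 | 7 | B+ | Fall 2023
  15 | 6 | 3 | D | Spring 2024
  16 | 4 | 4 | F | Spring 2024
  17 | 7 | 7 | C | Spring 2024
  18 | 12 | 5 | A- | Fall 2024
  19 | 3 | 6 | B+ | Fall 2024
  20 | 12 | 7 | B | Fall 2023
SELECT MIN(year) FROM students

Execution result:
1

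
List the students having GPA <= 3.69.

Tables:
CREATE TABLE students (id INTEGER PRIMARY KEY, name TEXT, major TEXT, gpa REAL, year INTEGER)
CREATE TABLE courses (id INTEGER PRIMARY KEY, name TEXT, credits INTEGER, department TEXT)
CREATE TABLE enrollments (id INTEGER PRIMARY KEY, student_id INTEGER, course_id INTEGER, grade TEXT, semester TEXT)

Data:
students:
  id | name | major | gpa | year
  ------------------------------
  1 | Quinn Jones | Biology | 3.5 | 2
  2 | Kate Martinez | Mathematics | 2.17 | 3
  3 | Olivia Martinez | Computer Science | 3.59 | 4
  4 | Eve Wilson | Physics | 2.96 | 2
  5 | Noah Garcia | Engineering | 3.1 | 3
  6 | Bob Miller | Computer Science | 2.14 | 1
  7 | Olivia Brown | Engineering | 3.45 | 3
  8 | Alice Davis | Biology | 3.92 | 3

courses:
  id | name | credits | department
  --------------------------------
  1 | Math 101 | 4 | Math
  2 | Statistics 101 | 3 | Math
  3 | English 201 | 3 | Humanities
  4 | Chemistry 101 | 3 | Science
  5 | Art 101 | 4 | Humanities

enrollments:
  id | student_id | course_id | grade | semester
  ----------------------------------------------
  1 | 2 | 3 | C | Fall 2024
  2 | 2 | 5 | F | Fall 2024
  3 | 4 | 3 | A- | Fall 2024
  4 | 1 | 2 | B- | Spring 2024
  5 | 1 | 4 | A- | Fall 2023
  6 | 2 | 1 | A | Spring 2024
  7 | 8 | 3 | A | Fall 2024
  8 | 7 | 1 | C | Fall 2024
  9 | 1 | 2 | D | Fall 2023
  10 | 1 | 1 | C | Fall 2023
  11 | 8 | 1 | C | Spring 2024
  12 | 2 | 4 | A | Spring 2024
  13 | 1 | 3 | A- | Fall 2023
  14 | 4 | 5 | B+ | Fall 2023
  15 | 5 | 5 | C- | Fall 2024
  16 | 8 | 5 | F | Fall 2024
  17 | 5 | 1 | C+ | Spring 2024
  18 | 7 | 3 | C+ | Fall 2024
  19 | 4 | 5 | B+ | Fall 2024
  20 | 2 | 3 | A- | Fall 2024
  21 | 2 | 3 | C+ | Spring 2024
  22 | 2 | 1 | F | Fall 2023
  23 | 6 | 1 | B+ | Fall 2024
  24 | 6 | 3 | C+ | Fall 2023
SELECT name, gpa FROM students WHERE gpa <= 3.69

Execution result:
name | gpa
Quinn Jones | 3.50
Kate Martinez | 2.17
Olivia Martinez | 3.59
Eve Wilson | 2.96
Noah Garcia | 3.10
Bob Miller | 2.14
Olivia Brown | 3.45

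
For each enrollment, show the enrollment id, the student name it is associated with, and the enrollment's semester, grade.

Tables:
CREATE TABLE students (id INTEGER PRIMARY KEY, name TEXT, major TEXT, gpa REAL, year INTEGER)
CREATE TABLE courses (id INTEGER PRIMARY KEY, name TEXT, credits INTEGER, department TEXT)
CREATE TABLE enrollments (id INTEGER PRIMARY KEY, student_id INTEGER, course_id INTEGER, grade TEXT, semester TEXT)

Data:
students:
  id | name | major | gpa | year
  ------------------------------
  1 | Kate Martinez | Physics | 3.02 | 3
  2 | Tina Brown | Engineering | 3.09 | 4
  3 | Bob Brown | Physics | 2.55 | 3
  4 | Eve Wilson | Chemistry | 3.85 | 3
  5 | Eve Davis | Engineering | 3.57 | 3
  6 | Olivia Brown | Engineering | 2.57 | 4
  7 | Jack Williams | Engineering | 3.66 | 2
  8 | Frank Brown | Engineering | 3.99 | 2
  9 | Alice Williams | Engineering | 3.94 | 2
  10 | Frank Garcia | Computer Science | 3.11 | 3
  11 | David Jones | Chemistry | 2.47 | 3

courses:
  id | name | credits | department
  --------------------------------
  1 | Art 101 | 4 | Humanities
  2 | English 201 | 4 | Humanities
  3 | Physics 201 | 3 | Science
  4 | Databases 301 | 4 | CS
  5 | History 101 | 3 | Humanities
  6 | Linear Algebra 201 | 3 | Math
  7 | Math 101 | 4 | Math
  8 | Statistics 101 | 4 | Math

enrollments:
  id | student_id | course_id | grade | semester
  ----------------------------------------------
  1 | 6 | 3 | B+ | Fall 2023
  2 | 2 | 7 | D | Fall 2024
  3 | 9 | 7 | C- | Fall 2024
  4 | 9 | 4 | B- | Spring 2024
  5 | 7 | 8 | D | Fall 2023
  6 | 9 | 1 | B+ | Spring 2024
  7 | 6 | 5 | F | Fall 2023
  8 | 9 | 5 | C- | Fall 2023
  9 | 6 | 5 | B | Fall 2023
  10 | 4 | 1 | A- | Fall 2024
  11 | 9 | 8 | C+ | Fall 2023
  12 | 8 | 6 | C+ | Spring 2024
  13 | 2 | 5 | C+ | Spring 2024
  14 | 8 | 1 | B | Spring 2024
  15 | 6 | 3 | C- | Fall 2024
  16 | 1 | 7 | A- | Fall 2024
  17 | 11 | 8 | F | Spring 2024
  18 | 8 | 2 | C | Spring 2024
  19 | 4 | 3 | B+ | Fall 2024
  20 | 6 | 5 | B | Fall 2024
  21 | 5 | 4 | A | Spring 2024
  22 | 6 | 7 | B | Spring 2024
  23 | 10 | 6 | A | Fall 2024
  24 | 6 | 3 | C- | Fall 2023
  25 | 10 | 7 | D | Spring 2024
SELECT c.id, p.name AS student, c.semester, c.grade FROM enrollments c JOIN students p ON c.student_id = p.id

Execution result:
id | student | semester | grade
1 | Olivia Brown | Fall 2023 | B+
2 | Tina Brown | Fall 2024 | D
3 | Alice Williams | Fall 2024 | C-
4 | Alice Williams | Spring 2024 | B-
5 | Jack Williams | Fall 2023 | D
6 | Alice Williams | Spring 2024 | B+
7 | Olivia Brown | Fall 2023 | F
8 | Alice Williams | Fall 2023 | C-
9 | Olivia Brown | Fall 2023 | B
10 | Eve Wilson | Fall 2024 | A-
11 | Alice Williams | Fall 2023 | C+
12 | Frank Brown | Spring 2024 | C+
13 | Tina Brown | Spring 2024 | C+
14 | Frank Brown | Spring 2024 | B
15 | Olivia Brown | Fall 2024 | C-
16 | Kate Martinez | Fall 2024 | A-
17 | David Jones | Spring 2024 | F
18 | Frank Brown | Spring 2024 | C
19 | Eve Wilson | Fall 2024 | B+
20 | Olivia Brown | Fall 2024 | B
21 | Eve Davis | Spring 2024 | A
22 | Olivia Brown | Spring 2024 | B
23 | Frank Garcia | Fall 2024 | A
24 | Olivia Brown | Fall 2023 | C-
25 | Frank Garcia | Spring 2024 | D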